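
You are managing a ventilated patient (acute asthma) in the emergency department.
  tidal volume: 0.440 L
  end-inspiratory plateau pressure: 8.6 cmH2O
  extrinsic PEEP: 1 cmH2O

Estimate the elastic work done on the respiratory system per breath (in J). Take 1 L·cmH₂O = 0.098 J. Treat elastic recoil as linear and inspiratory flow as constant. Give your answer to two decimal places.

0.16

Elastic work ≈ ½ × (Pplat − PEEP) × Vt = 0.5 × (8.6 − 1) × 0.440 L = 0.5 × 7.6 × 0.440 = 1.672 L·cmH2O.
× 0.098 J/(L·cmH2O) → 0.1639 J.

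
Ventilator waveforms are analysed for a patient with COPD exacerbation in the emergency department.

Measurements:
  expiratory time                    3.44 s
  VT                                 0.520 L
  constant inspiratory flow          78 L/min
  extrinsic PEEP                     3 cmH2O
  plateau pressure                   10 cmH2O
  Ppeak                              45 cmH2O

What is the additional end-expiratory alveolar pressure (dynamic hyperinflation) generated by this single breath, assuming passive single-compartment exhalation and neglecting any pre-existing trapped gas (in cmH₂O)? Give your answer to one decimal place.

1.3

Flow: 78 L/min ÷ 60 = 1.3 L/s.
R = (PIP − Pplat)/V̇ = (45 − 10) / 1.3 = 35.0/1.3 = 26.923 cmH2O·s/L.
C = Vt/(Pplat − PEEP) = 520.0 / (10 − 3) = 520.0/7.0 = 74.286 mL/cmH2O.
τ = R × C = 26.923 × 0.07429 L/cmH2O = 2.0 s.
Fraction remaining = e^(−Te/τ) = e^(−3.44/2.0) = 0.1791; trapped volume = 520.0 × 0.1791 = 93.132 mL.
Additional alveolar pressure from trapping ≈ V_trapped / C = 93.132 / 74.286 = 1.254 cmH2O.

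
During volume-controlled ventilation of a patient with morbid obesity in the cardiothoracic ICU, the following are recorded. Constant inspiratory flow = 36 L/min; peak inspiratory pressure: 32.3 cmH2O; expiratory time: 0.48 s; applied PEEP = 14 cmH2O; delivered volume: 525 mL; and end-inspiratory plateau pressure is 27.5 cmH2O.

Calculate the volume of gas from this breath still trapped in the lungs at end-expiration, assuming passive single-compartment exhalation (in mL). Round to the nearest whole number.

112

Flow: 36 L/min ÷ 60 = 0.6 L/s.
R = (PIP − Pplat)/V̇ = (32.3 − 27.5) / 0.6 = 4.8/0.6 = 8.0 cmH2O·s/L.
C = Vt/(Pplat − PEEP) = 525.0 / (27.5 − 14) = 525.0/13.5 = 38.889 mL/cmH2O.
τ = R × C = 8.0 × 0.03889 L/cmH2O = 0.3111 s.
Fraction remaining = e^(−Te/τ) = e^(−0.48/0.3111) = 0.2138.
Trapped volume = 525.0 × 0.2138 = 112.25 mL.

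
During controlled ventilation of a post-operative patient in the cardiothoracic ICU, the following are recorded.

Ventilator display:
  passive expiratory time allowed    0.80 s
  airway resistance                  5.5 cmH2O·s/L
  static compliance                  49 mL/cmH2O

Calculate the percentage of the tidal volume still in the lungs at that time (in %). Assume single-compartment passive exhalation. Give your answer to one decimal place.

5.1

τ = R × C = 5.5 × 49 mL/cmH2O = 5.5 × 0.049 L/cmH2O = 0.2695 s.
Passive exhalation: V(t)/V₀ = e^(−t/τ) = e^(−0.80/0.2695) = 0.05138.
Fraction remaining = 0.05138 → 5.138%.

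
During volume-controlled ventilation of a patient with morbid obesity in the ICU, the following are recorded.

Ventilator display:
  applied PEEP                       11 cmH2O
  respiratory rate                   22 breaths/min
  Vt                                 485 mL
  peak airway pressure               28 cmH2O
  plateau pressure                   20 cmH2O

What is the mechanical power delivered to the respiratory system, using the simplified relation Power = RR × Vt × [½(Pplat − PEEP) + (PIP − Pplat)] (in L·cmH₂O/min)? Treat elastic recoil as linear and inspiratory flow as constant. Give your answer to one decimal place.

Per-breath work = Vt × [½(Pplat−PEEP) + (PIP−Pplat)] = 0.485 × [0.5×9.0 + 8.0] = 0.485 × 12.5 = 6.063 L·cmH2O.
Power = 22 × 6.063 = 133.39 L·cmH2O/min.

133.4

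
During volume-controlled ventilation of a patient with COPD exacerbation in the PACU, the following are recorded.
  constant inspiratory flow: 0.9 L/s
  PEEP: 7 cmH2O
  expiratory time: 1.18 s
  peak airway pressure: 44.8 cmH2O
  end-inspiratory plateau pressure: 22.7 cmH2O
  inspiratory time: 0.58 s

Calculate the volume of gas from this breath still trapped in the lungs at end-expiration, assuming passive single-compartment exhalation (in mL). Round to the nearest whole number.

Vt = flow × Ti = 0.9 L/s × 0.58 s × 1000 mL/L = 522.0 mL.
R = (PIP − Pplat)/V̇ = (44.8 − 22.7) / 0.9 = 22.1/0.9 = 24.556 cmH2O·s/L.
C = Vt/(Pplat − PEEP) = 522.0 / (22.7 − 7) = 522.0/15.7 = 33.248 mL/cmH2O.
τ = R × C = 24.556 × 0.03325 L/cmH2O = 0.8165 s.
Fraction remaining = e^(−Te/τ) = e^(−1.18/0.8165) = 0.2357.
Trapped volume = 522.0 × 0.2357 = 123.04 mL.

123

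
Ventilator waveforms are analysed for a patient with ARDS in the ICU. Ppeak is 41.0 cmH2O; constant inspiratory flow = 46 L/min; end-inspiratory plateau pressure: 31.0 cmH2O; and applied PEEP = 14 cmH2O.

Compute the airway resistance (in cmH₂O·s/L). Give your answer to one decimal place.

Flow: 46 L/min ÷ 60 = 0.7667 L/s.
Raw = (PIP − Pplat) / flow = (41.0 − 31.0) / 0.7667 = 10.0 / 0.7667 = 13.043 cmH2O·s/L.

13.0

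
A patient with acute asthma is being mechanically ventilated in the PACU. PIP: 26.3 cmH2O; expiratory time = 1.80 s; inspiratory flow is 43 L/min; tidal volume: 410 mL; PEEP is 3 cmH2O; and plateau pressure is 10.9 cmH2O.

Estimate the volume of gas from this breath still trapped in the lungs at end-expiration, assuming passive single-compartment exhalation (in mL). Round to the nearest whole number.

82

Flow: 43 L/min ÷ 60 = 0.7167 L/s.
R = (PIP − Pplat)/V̇ = (26.3 − 10.9) / 0.7167 = 15.4/0.7167 = 21.487 cmH2O·s/L.
C = Vt/(Pplat − PEEP) = 410.0 / (10.9 − 3) = 410.0/7.9 = 51.899 mL/cmH2O.
τ = R × C = 21.487 × 0.0519 L/cmH2O = 1.115 s.
Fraction remaining = e^(−Te/τ) = e^(−1.80/1.115) = 0.199.
Trapped volume = 410.0 × 0.199 = 81.59 mL.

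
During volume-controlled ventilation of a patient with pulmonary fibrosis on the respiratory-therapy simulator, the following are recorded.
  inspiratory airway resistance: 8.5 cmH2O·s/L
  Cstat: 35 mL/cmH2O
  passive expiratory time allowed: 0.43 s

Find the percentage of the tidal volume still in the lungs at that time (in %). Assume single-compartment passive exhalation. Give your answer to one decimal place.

τ = R × C = 8.5 × 35 mL/cmH2O = 8.5 × 0.035 L/cmH2O = 0.2975 s.
Passive exhalation: V(t)/V₀ = e^(−t/τ) = e^(−0.43/0.2975) = 0.2357.
Fraction remaining = 0.2357 → 23.57%.

23.6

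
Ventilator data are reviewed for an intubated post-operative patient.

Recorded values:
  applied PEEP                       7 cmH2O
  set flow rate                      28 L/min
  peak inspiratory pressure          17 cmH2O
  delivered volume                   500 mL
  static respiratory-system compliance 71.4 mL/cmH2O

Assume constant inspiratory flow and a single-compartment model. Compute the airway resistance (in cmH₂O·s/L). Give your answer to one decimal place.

Flow: 28 L/min ÷ 60 = 0.4667 L/s.
Equation of motion (constant flow): PIP = Vt/C + R·V̇ + PEEP.
R·V̇ = PIP − Vt/C − PEEP = 17 − 500/71.4 − 7 = 17 − 7.003 − 7 = 2.997 cmH2O.
R = 2.997 / 0.4667 = 6.422 cmH2O·s/L.

6.4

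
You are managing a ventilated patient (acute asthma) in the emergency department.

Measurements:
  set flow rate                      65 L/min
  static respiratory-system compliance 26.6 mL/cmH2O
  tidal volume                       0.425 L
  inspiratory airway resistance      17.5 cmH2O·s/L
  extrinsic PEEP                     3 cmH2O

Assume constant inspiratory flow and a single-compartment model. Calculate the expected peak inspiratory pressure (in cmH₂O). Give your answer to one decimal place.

Flow: 65 L/min ÷ 60 = 1.0833 L/s.
Equation of motion (constant flow): PIP = Vt/C + R·V̇ + PEEP.
PIP = 425/26.6 + 17.5×1.0833 + 3 = 15.977 + 18.958 + 3 = 37.935 cmH2O.

37.9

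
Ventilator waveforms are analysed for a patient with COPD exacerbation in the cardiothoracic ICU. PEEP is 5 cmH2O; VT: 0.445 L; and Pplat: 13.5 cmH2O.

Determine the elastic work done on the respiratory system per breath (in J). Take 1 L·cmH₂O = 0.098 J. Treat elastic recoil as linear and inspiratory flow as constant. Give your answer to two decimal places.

Elastic work ≈ ½ × (Pplat − PEEP) × Vt = 0.5 × (13.5 − 5) × 0.445 L = 0.5 × 8.5 × 0.445 = 1.891 L·cmH2O.
× 0.098 J/(L·cmH2O) → 0.1853 J.

0.19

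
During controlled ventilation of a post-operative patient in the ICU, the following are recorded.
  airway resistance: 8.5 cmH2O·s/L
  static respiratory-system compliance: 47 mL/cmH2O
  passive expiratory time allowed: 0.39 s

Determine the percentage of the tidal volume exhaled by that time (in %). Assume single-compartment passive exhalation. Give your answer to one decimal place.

62.3

τ = R × C = 8.5 × 47 mL/cmH2O = 8.5 × 0.047 L/cmH2O = 0.3995 s.
Passive exhalation: V(t)/V₀ = e^(−t/τ) = e^(−0.39/0.3995) = 0.3767.
Fraction exhaled = 1 − 0.3767 = 0.6233 → 62.33%.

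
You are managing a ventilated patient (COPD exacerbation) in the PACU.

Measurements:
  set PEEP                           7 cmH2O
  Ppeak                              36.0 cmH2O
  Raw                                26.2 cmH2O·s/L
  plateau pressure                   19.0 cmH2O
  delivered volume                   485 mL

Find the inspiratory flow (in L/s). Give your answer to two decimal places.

0.65

flow = (PIP − Pplat) / Raw = 17.0 / 26.2 = 0.6489 L/s.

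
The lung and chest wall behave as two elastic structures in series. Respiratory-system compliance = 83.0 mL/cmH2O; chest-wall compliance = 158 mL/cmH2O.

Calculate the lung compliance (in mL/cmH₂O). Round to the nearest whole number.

175

1/CL = 1/Crs − 1/Ccw.
1/CL = 1/83.0 − 1/158 = 0.005719.
CL = 174.86 mL/cmH2O.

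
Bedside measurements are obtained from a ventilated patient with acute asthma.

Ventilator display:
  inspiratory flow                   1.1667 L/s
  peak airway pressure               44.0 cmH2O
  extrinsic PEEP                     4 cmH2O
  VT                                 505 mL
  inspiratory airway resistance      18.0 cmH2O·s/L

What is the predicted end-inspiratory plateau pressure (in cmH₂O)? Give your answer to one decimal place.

23.0

Pplat = PIP − Raw × flow = 44.0 − 18.0 × 1.1667 = 44.0 − 21.001 = 22.999 cmH2O.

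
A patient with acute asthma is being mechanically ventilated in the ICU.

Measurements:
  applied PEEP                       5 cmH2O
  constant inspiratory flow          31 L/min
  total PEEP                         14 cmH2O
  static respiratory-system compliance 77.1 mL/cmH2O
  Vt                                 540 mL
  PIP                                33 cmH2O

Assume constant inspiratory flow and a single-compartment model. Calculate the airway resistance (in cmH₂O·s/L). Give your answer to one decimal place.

23.2

Flow: 31 L/min ÷ 60 = 0.5167 L/s.
Total PEEP = 14 cmH2O (set 5 + intrinsic 9); this is the baseline alveolar pressure.
Equation of motion (constant flow): PIP = Vt/C + R·V̇ + PEEP.
R·V̇ = PIP − Vt/C − PEEP = 33 − 540/77.1 − 14 = 33 − 7.004 − 14 = 11.996 cmH2O.
R = 11.996 / 0.5167 = 23.217 cmH2O·s/L.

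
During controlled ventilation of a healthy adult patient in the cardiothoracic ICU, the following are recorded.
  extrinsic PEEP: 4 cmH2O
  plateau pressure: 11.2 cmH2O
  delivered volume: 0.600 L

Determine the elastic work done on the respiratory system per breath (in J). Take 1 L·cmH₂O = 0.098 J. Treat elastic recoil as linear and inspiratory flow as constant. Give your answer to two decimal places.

0.21

Elastic work ≈ ½ × (Pplat − PEEP) × Vt = 0.5 × (11.2 − 4) × 0.600 L = 0.5 × 7.2 × 0.600 = 2.16 L·cmH2O.
× 0.098 J/(L·cmH2O) → 0.2117 J.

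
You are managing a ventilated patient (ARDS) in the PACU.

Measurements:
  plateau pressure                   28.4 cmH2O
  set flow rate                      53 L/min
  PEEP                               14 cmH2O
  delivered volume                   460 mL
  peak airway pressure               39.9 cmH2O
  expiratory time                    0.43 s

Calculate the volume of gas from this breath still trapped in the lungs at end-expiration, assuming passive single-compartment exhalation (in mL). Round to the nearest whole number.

Flow: 53 L/min ÷ 60 = 0.8833 L/s.
R = (PIP − Pplat)/V̇ = (39.9 − 28.4) / 0.8833 = 11.5/0.8833 = 13.019 cmH2O·s/L.
C = Vt/(Pplat − PEEP) = 460.0 / (28.4 − 14) = 460.0/14.4 = 31.944 mL/cmH2O.
τ = R × C = 13.019 × 0.03194 L/cmH2O = 0.4158 s.
Fraction remaining = e^(−Te/τ) = e^(−0.43/0.4158) = 0.3555.
Trapped volume = 460.0 × 0.3555 = 163.53 mL.

164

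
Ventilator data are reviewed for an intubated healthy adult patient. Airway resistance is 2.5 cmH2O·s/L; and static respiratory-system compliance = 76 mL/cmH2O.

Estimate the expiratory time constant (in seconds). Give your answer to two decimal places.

τ = R × C = 2.5 × 76 mL/cmH2O = 2.5 × 0.076 L/cmH2O = 0.19 s.

0.19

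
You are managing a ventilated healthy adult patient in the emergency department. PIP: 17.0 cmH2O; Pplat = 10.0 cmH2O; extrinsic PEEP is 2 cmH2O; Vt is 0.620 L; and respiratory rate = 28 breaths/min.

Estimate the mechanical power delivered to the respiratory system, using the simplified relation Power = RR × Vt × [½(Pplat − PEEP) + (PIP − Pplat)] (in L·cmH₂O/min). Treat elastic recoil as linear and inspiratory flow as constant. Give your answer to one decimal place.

Per-breath work = Vt × [½(Pplat−PEEP) + (PIP−Pplat)] = 0.620 × [0.5×8.0 + 7.0] = 0.620 × 11.0 = 6.82 L·cmH2O.
Power = 28 × 6.82 = 190.96 L·cmH2O/min.

191.0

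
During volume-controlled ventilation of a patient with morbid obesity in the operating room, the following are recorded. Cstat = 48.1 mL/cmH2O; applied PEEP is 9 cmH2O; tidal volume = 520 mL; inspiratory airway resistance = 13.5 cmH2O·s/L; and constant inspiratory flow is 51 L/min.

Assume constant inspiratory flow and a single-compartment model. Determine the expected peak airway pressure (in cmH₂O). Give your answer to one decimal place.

31.3

Flow: 51 L/min ÷ 60 = 0.85 L/s.
Equation of motion (constant flow): PIP = Vt/C + R·V̇ + PEEP.
PIP = 520/48.1 + 13.5×0.85 + 9 = 10.811 + 11.475 + 9 = 31.286 cmH2O.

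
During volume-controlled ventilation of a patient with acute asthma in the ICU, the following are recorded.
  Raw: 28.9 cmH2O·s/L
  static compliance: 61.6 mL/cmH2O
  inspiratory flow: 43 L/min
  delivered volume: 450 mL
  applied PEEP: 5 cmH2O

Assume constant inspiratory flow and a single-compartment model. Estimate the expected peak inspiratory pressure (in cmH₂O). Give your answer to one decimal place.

33.0

Flow: 43 L/min ÷ 60 = 0.7167 L/s.
Equation of motion (constant flow): PIP = Vt/C + R·V̇ + PEEP.
PIP = 450/61.6 + 28.9×0.7167 + 5 = 7.305 + 20.713 + 5 = 33.018 cmH2O.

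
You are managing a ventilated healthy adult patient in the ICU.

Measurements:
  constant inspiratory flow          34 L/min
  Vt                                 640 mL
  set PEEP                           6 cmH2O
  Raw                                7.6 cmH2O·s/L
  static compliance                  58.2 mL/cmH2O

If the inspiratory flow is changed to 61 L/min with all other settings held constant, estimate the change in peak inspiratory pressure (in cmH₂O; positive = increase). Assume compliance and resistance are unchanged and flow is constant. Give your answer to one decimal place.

Flow: 34 L/min ÷ 60 = 0.5667 L/s.
New flow: 61 L/min ÷ 60 = 1.0167 L/s.
PIP = Vt/C + R·V̇ + PEEP (constant-flow equation of motion).
Only the resistive term changes: ΔPIP = R × ΔV̇ = 7.6 × (1.0167 − 0.5667) = 7.6 × 0.45 = 3.42 cmH2O.

3.4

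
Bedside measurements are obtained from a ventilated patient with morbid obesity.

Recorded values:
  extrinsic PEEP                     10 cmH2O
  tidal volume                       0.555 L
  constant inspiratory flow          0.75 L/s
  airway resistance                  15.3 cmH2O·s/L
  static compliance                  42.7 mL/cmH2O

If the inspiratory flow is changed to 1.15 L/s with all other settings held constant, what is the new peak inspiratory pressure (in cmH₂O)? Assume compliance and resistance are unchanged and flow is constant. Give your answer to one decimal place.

40.6

PIP = Vt/C + R·V̇ + PEEP (constant-flow equation of motion).
Only the resistive term changes: ΔPIP = R × ΔV̇ = 15.3 × (1.15 − 0.75) = 15.3 × 0.4 = 6.12 cmH2O.
Original PIP = 555/42.7 + 15.3×0.75 + 10 = 34.473 cmH2O; new PIP = 34.473 + (6.12) = 40.593 cmH2O.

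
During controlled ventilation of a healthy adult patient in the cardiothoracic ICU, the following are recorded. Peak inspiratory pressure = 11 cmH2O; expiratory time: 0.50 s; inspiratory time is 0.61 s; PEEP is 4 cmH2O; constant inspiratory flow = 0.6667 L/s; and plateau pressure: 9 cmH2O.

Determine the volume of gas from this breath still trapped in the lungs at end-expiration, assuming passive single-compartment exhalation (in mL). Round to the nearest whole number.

52

Vt = flow × Ti = 0.6667 L/s × 0.61 s × 1000 mL/L = 406.69 mL.
R = (PIP − Pplat)/V̇ = (11 − 9) / 0.6667 = 2.0/0.6667 = 3.0 cmH2O·s/L.
C = Vt/(Pplat − PEEP) = 406.69 / (9 − 4) = 406.69/5.0 = 81.338 mL/cmH2O.
τ = R × C = 3.0 × 0.08134 L/cmH2O = 0.244 s.
Fraction remaining = e^(−Te/τ) = e^(−0.50/0.244) = 0.1288.
Trapped volume = 406.69 × 0.1288 = 52.382 mL.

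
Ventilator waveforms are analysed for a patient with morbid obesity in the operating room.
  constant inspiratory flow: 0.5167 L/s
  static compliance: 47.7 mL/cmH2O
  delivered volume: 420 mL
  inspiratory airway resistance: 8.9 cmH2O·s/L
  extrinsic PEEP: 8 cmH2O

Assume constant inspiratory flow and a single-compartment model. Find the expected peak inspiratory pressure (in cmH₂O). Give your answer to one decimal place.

21.4

Equation of motion (constant flow): PIP = Vt/C + R·V̇ + PEEP.
PIP = 420/47.7 + 8.9×0.5167 + 8 = 8.805 + 4.599 + 8 = 21.404 cmH2O.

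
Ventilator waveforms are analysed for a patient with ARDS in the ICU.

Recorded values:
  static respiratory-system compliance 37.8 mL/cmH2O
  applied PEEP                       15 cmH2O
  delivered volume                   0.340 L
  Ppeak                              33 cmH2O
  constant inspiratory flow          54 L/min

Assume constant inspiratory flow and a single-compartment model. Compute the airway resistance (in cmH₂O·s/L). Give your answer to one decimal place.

Flow: 54 L/min ÷ 60 = 0.9 L/s.
Equation of motion (constant flow): PIP = Vt/C + R·V̇ + PEEP.
R·V̇ = PIP − Vt/C − PEEP = 33 − 340/37.8 − 15 = 33 − 8.995 − 15 = 9.005 cmH2O.
R = 9.005 / 0.9 = 10.006 cmH2O·s/L.

10.0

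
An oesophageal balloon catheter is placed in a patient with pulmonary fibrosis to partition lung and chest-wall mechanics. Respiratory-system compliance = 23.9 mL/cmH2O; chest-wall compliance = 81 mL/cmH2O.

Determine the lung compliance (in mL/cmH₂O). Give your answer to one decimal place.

1/CL = 1/Crs − 1/Ccw.
1/CL = 1/23.9 − 1/81 = 0.0295.
CL = 33.898 mL/cmH2O.

33.9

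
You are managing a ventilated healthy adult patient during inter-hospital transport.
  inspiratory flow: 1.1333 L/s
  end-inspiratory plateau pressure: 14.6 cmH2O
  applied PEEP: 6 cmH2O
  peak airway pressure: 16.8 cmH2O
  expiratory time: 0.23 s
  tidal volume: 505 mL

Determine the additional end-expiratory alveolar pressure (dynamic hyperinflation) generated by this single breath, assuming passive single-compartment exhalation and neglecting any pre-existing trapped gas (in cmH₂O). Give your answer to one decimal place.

1.1

R = (PIP − Pplat)/V̇ = (16.8 − 14.6) / 1.1333 = 2.2/1.1333 = 1.941 cmH2O·s/L.
C = Vt/(Pplat − PEEP) = 505.0 / (14.6 − 6) = 505.0/8.6 = 58.721 mL/cmH2O.
τ = R × C = 1.941 × 0.05872 L/cmH2O = 0.114 s.
Fraction remaining = e^(−Te/τ) = e^(−0.23/0.114) = 0.133; trapped volume = 505.0 × 0.133 = 67.165 mL.
Additional alveolar pressure from trapping ≈ V_trapped / C = 67.165 / 58.721 = 1.144 cmH2O.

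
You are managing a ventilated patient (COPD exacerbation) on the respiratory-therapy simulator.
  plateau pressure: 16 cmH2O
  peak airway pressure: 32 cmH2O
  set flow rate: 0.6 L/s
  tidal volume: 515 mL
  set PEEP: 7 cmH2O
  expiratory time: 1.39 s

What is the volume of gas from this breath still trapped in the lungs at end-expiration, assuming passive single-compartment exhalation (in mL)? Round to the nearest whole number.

R = (PIP − Pplat)/V̇ = (32 − 16) / 0.6 = 16.0/0.6 = 26.667 cmH2O·s/L.
C = Vt/(Pplat − PEEP) = 515.0 / (16 − 7) = 515.0/9.0 = 57.222 mL/cmH2O.
τ = R × C = 26.667 × 0.05722 L/cmH2O = 1.526 s.
Fraction remaining = e^(−Te/τ) = e^(−1.39/1.526) = 0.4022.
Trapped volume = 515.0 × 0.4022 = 207.13 mL.

207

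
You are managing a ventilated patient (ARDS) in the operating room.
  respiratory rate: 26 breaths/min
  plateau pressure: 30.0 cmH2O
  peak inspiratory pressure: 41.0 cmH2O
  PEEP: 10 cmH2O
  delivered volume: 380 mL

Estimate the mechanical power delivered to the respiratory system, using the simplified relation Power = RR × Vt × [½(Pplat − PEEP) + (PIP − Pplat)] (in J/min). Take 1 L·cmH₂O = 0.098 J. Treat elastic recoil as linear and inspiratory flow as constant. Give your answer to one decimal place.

Per-breath work = Vt × [½(Pplat−PEEP) + (PIP−Pplat)] = 0.380 × [0.5×20.0 + 11.0] = 0.380 × 21.0 = 7.98 L·cmH2O.
Power = 26 × 7.98 = 207.48 L·cmH2O/min.
× 0.098 J/(L·cmH2O) → 20.333 J/min.

20.3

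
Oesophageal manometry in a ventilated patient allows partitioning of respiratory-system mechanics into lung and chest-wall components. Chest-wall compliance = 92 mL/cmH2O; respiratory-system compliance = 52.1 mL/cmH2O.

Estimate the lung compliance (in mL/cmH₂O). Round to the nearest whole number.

1/CL = 1/Crs − 1/Ccw.
1/CL = 1/52.1 − 1/92 = 0.008324.
CL = 120.13 mL/cmH2O.

120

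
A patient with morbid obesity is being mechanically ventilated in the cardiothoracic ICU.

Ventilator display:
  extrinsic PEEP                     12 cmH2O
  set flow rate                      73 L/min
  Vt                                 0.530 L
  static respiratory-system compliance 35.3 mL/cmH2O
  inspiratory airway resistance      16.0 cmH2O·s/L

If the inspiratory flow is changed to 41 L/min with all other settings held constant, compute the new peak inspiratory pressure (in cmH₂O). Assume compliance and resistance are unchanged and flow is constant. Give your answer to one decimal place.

37.9

Flow: 73 L/min ÷ 60 = 1.2167 L/s.
New flow: 41 L/min ÷ 60 = 0.6833 L/s.
PIP = Vt/C + R·V̇ + PEEP (constant-flow equation of motion).
Only the resistive term changes: ΔPIP = R × ΔV̇ = 16.0 × (0.6833 − 1.2167) = 16.0 × -0.5334 = -8.534 cmH2O.
Original PIP = 530/35.3 + 16.0×1.2167 + 12 = 46.481 cmH2O; new PIP = 46.481 + (-8.534) = 37.947 cmH2O.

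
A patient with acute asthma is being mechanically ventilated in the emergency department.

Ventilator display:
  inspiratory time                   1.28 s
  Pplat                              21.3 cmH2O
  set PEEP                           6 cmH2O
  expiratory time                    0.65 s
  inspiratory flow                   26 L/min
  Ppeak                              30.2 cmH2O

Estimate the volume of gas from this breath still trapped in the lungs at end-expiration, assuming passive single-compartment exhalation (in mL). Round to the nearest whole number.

232

Flow: 26 L/min ÷ 60 = 0.4333 L/s.
Vt = flow × Ti = 0.4333 L/s × 1.28 s × 1000 mL/L = 554.62 mL.
R = (PIP − Pplat)/V̇ = (30.2 − 21.3) / 0.4333 = 8.9/0.4333 = 20.54 cmH2O·s/L.
C = Vt/(Pplat − PEEP) = 554.62 / (21.3 − 6) = 554.62/15.3 = 36.25 mL/cmH2O.
τ = R × C = 20.54 × 0.03625 L/cmH2O = 0.7446 s.
Fraction remaining = e^(−Te/τ) = e^(−0.65/0.7446) = 0.4177.
Trapped volume = 554.62 × 0.4177 = 231.66 mL.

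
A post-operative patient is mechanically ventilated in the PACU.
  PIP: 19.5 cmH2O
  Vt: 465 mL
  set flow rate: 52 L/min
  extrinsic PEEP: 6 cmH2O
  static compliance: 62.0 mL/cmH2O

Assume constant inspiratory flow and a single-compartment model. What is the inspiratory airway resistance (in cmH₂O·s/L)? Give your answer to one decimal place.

6.9

Flow: 52 L/min ÷ 60 = 0.8667 L/s.
Equation of motion (constant flow): PIP = Vt/C + R·V̇ + PEEP.
R·V̇ = PIP − Vt/C − PEEP = 19.5 − 465/62.0 − 6 = 19.5 − 7.5 − 6 = 6.0 cmH2O.
R = 6.0 / 0.8667 = 6.923 cmH2O·s/L.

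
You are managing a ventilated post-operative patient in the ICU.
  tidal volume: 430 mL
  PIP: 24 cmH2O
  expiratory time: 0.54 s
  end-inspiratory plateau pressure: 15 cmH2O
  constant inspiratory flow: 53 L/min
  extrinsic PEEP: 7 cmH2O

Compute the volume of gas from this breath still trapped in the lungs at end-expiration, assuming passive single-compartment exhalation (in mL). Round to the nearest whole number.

160

Flow: 53 L/min ÷ 60 = 0.8833 L/s.
R = (PIP − Pplat)/V̇ = (24 − 15) / 0.8833 = 9.0/0.8833 = 10.189 cmH2O·s/L.
C = Vt/(Pplat − PEEP) = 430.0 / (15 − 7) = 430.0/8.0 = 53.75 mL/cmH2O.
τ = R × C = 10.189 × 0.05375 L/cmH2O = 0.5477 s.
Fraction remaining = e^(−Te/τ) = e^(−0.54/0.5477) = 0.3731.
Trapped volume = 430.0 × 0.3731 = 160.43 mL.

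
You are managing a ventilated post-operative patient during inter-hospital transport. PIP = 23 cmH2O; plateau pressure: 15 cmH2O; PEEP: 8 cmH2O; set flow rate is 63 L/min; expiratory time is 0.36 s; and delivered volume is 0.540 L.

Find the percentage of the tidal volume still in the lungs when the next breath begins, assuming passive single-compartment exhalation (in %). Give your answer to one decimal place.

Flow: 63 L/min ÷ 60 = 1.05 L/s.
R = (PIP − Pplat)/V̇ = (23 − 15) / 1.05 = 8.0/1.05 = 7.619 cmH2O·s/L.
C = Vt/(Pplat − PEEP) = 540.0 / (15 − 8) = 540.0/7.0 = 77.143 mL/cmH2O.
τ = R × C = 7.619 × 0.07714 L/cmH2O = 0.5877 s.
Fraction remaining at end-expiration = e^(−Te/τ) = e^(−0.36/0.5877) = 0.542 → 54.2%.

54.2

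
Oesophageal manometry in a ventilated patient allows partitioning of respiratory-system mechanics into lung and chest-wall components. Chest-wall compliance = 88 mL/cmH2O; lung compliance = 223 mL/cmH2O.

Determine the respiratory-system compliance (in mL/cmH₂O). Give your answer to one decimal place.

63.1

Lung and chest wall are elastances in series: 1/Crs = 1/CL + 1/Ccw.
1/Crs = 1/223 + 1/88 = 0.01585.
Crs = 63.091 mL/cmH2O.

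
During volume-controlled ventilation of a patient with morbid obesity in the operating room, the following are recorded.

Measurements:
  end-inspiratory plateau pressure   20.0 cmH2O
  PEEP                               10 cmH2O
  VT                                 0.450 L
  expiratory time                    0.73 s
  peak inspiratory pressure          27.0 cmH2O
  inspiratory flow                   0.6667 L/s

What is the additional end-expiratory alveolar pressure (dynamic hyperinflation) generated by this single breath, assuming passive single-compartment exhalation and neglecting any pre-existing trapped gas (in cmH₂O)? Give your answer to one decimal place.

R = (PIP − Pplat)/V̇ = (27.0 − 20.0) / 0.6667 = 7.0/0.6667 = 10.499 cmH2O·s/L.
C = Vt/(Pplat − PEEP) = 450.0 / (20.0 − 10) = 450.0/10.0 = 45.0 mL/cmH2O.
τ = R × C = 10.499 × 0.045 L/cmH2O = 0.4725 s.
Fraction remaining = e^(−Te/τ) = e^(−0.73/0.4725) = 0.2133; trapped volume = 450.0 × 0.2133 = 95.985 mL.
Additional alveolar pressure from trapping ≈ V_trapped / C = 95.985 / 45.0 = 2.133 cmH2O.

2.1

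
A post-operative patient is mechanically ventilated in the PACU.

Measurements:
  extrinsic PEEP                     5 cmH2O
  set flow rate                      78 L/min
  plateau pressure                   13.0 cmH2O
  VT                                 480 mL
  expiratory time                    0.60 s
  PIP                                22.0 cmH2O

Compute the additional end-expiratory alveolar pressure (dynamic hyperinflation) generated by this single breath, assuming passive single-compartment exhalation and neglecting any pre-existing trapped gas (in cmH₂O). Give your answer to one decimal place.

Flow: 78 L/min ÷ 60 = 1.3 L/s.
R = (PIP − Pplat)/V̇ = (22.0 − 13.0) / 1.3 = 9.0/1.3 = 6.923 cmH2O·s/L.
C = Vt/(Pplat − PEEP) = 480.0 / (13.0 − 5) = 480.0/8.0 = 60.0 mL/cmH2O.
τ = R × C = 6.923 × 0.06 L/cmH2O = 0.4154 s.
Fraction remaining = e^(−Te/τ) = e^(−0.60/0.4154) = 0.2359; trapped volume = 480.0 × 0.2359 = 113.23 mL.
Additional alveolar pressure from trapping ≈ V_trapped / C = 113.23 / 60.0 = 1.887 cmH2O.

1.9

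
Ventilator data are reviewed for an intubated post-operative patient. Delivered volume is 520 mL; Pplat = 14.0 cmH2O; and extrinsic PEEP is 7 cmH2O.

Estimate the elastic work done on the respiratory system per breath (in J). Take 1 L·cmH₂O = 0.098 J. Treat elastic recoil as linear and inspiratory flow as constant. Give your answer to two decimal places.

0.18

Elastic work ≈ ½ × (Pplat − PEEP) × Vt = 0.5 × (14.0 − 7) × 0.520 L = 0.5 × 7.0 × 0.520 = 1.82 L·cmH2O.
× 0.098 J/(L·cmH2O) → 0.1784 J.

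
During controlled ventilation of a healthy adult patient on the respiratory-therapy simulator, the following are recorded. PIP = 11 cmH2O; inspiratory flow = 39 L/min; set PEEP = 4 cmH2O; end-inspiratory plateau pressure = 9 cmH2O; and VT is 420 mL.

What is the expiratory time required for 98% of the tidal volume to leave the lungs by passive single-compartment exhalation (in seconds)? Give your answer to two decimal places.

1.01

Flow: 39 L/min ÷ 60 = 0.65 L/s.
R = (PIP − Pplat)/V̇ = (11 − 9) / 0.65 = 2.0/0.65 = 3.077 cmH2O·s/L.
C = Vt/(Pplat − PEEP) = 420.0 / (9 − 4) = 420.0/5.0 = 84.0 mL/cmH2O.
τ = R × C = 3.077 × 0.084 L/cmH2O = 0.2585 s.
t = −τ·ln(1 − 0.98) = −0.2585·ln(0.02) = 1.011 s.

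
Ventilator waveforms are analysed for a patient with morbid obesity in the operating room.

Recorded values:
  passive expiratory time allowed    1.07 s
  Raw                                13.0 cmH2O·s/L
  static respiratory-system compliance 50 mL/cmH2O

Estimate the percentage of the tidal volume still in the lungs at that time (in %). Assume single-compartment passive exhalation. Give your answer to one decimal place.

19.3

τ = R × C = 13.0 × 50 mL/cmH2O = 13.0 × 0.050 L/cmH2O = 0.65 s.
Passive exhalation: V(t)/V₀ = e^(−t/τ) = e^(−1.07/0.65) = 0.1928.
Fraction remaining = 0.1928 → 19.28%.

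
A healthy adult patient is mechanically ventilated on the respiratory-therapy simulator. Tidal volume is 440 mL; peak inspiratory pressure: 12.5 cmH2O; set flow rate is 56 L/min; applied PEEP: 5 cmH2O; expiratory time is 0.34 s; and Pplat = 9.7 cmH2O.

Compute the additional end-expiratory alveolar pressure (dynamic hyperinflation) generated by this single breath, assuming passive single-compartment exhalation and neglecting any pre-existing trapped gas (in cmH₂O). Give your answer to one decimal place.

Flow: 56 L/min ÷ 60 = 0.9333 L/s.
R = (PIP − Pplat)/V̇ = (12.5 − 9.7) / 0.9333 = 2.8/0.9333 = 3.0 cmH2O·s/L.
C = Vt/(Pplat − PEEP) = 440.0 / (9.7 − 5) = 440.0/4.7 = 93.617 mL/cmH2O.
τ = R × C = 3.0 × 0.09362 L/cmH2O = 0.2809 s.
Fraction remaining = e^(−Te/τ) = e^(−0.34/0.2809) = 0.2981; trapped volume = 440.0 × 0.2981 = 131.16 mL.
Additional alveolar pressure from trapping ≈ V_trapped / C = 131.16 / 93.617 = 1.401 cmH2O.

1.4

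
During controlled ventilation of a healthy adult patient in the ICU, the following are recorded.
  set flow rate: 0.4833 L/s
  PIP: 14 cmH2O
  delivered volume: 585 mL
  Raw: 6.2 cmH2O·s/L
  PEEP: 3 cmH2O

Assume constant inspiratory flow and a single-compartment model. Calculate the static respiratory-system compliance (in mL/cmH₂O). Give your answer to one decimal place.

Equation of motion (constant flow): PIP = Vt/C + R·V̇ + PEEP.
Vt/C = PIP − R·V̇ − PEEP = 14 − 6.2×0.4833 − 3 = 14 − 2.996 − 3 = 8.004 cmH2O.
C = Vt / 8.004 = 585 / 8.004 = 73.088 mL/cmH2O.

73.1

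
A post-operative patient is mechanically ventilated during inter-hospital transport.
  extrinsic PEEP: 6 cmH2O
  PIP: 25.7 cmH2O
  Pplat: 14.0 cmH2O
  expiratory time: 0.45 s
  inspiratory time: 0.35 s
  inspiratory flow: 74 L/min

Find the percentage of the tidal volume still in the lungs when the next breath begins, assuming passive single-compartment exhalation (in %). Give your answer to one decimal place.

Flow: 74 L/min ÷ 60 = 1.2333 L/s.
Vt = flow × Ti = 1.2333 L/s × 0.35 s × 1000 mL/L = 431.66 mL.
R = (PIP − Pplat)/V̇ = (25.7 − 14.0) / 1.2333 = 11.7/1.2333 = 9.487 cmH2O·s/L.
C = Vt/(Pplat − PEEP) = 431.66 / (14.0 − 6) = 431.66/8.0 = 53.958 mL/cmH2O.
τ = R × C = 9.487 × 0.05396 L/cmH2O = 0.5119 s.
Fraction remaining at end-expiration = e^(−Te/τ) = e^(−0.45/0.5119) = 0.4152 → 41.52%.

41.5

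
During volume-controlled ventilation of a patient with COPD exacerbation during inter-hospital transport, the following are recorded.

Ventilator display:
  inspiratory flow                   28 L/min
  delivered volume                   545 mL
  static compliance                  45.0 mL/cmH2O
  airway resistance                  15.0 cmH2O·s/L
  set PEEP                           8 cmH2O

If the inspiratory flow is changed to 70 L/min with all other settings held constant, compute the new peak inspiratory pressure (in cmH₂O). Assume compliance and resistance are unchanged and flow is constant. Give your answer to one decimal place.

Flow: 28 L/min ÷ 60 = 0.4667 L/s.
New flow: 70 L/min ÷ 60 = 1.1667 L/s.
PIP = Vt/C + R·V̇ + PEEP (constant-flow equation of motion).
Only the resistive term changes: ΔPIP = R × ΔV̇ = 15.0 × (1.1667 − 0.4667) = 15.0 × 0.7 = 10.5 cmH2O.
Original PIP = 545/45.0 + 15.0×0.4667 + 8 = 27.112 cmH2O; new PIP = 27.112 + (10.5) = 37.612 cmH2O.

37.6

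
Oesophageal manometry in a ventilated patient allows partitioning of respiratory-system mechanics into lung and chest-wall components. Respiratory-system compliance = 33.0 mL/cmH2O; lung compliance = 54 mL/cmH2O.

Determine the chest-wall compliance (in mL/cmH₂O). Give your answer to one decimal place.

84.9

1/Ccw = 1/Crs − 1/CL.
1/Ccw = 1/33.0 − 1/54 = 0.01178.
Ccw = 84.89 mL/cmH2O.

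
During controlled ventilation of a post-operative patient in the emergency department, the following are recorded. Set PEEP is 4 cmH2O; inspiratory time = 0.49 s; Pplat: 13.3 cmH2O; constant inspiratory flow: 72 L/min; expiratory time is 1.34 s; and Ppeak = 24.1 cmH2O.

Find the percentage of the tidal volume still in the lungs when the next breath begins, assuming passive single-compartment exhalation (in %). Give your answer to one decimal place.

Flow: 72 L/min ÷ 60 = 1.2 L/s.
Vt = flow × Ti = 1.2 L/s × 0.49 s × 1000 mL/L = 588.0 mL.
R = (PIP − Pplat)/V̇ = (24.1 − 13.3) / 1.2 = 10.8/1.2 = 9.0 cmH2O·s/L.
C = Vt/(Pplat − PEEP) = 588.0 / (13.3 − 4) = 588.0/9.3 = 63.226 mL/cmH2O.
τ = R × C = 9.0 × 0.06323 L/cmH2O = 0.5691 s.
Fraction remaining at end-expiration = e^(−Te/τ) = e^(−1.34/0.5691) = 0.09493 → 9.493%.

9.5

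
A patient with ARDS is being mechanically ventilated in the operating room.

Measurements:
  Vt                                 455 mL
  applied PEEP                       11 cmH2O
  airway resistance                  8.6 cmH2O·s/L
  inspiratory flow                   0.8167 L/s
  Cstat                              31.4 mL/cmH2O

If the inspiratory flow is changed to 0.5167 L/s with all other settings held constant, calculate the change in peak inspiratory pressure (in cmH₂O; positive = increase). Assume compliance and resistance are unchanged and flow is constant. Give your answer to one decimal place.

PIP = Vt/C + R·V̇ + PEEP (constant-flow equation of motion).
Only the resistive term changes: ΔPIP = R × ΔV̇ = 8.6 × (0.5167 − 0.8167) = 8.6 × -0.3 = -2.58 cmH2O.

-2.6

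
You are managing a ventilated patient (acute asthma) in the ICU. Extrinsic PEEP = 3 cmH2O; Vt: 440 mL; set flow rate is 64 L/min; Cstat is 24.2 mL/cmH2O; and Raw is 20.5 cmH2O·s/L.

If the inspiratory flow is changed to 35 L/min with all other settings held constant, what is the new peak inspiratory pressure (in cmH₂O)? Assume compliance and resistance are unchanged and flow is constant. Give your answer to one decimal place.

33.1

Flow: 64 L/min ÷ 60 = 1.0667 L/s.
New flow: 35 L/min ÷ 60 = 0.5833 L/s.
PIP = Vt/C + R·V̇ + PEEP (constant-flow equation of motion).
Only the resistive term changes: ΔPIP = R × ΔV̇ = 20.5 × (0.5833 − 1.0667) = 20.5 × -0.4834 = -9.91 cmH2O.
Original PIP = 440/24.2 + 20.5×1.0667 + 3 = 43.049 cmH2O; new PIP = 43.049 + (-9.91) = 33.139 cmH2O.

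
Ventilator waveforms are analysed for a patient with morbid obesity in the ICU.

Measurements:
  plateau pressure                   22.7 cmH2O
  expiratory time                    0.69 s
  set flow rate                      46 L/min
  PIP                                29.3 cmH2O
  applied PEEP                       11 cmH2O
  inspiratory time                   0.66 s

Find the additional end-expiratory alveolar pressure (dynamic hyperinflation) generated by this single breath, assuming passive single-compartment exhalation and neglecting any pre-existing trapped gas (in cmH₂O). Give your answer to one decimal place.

1.8

Flow: 46 L/min ÷ 60 = 0.7667 L/s.
Vt = flow × Ti = 0.7667 L/s × 0.66 s × 1000 mL/L = 506.02 mL.
R = (PIP − Pplat)/V̇ = (29.3 − 22.7) / 0.7667 = 6.6/0.7667 = 8.608 cmH2O·s/L.
C = Vt/(Pplat − PEEP) = 506.02 / (22.7 − 11) = 506.02/11.7 = 43.25 mL/cmH2O.
τ = R × C = 8.608 × 0.04325 L/cmH2O = 0.3723 s.
Fraction remaining = e^(−Te/τ) = e^(−0.69/0.3723) = 0.1567; trapped volume = 506.02 × 0.1567 = 79.293 mL.
Additional alveolar pressure from trapping ≈ V_trapped / C = 79.293 / 43.25 = 1.833 cmH2O.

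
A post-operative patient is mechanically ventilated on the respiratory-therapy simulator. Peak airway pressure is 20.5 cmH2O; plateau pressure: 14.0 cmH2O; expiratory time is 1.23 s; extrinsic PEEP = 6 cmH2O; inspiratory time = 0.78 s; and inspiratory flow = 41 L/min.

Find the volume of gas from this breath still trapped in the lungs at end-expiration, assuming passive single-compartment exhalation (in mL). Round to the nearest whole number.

77

Flow: 41 L/min ÷ 60 = 0.6833 L/s.
Vt = flow × Ti = 0.6833 L/s × 0.78 s × 1000 mL/L = 532.97 mL.
R = (PIP − Pplat)/V̇ = (20.5 − 14.0) / 0.6833 = 6.5/0.6833 = 9.513 cmH2O·s/L.
C = Vt/(Pplat − PEEP) = 532.97 / (14.0 − 6) = 532.97/8.0 = 66.621 mL/cmH2O.
τ = R × C = 9.513 × 0.06662 L/cmH2O = 0.6338 s.
Fraction remaining = e^(−Te/τ) = e^(−1.23/0.6338) = 0.1436.
Trapped volume = 532.97 × 0.1436 = 76.534 mL.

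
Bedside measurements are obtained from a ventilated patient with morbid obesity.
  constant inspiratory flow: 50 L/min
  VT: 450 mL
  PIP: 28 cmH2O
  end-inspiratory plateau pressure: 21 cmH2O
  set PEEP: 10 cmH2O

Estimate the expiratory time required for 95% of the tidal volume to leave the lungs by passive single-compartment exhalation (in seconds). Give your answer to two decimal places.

1.03

Flow: 50 L/min ÷ 60 = 0.8333 L/s.
R = (PIP − Pplat)/V̇ = (28 − 21) / 0.8333 = 7.0/0.8333 = 8.4 cmH2O·s/L.
C = Vt/(Pplat − PEEP) = 450.0 / (21 − 10) = 450.0/11.0 = 40.909 mL/cmH2O.
τ = R × C = 8.4 × 0.04091 L/cmH2O = 0.3436 s.
t = −τ·ln(1 − 0.95) = −0.3436·ln(0.05) = 1.029 s.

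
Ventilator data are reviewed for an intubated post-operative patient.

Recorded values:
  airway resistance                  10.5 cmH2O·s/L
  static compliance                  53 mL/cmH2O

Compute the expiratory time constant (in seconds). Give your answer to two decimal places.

0.56

τ = R × C = 10.5 × 53 mL/cmH2O = 10.5 × 0.053 L/cmH2O = 0.5565 s.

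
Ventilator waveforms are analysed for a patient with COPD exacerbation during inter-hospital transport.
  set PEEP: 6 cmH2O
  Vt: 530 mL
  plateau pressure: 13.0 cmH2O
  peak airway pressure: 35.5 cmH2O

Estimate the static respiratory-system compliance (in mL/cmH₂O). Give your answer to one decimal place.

Cstat = Vt / (Pplat − PEEP) = 530 / (13.0 − 6) = 530 / 7.0 = 75.714 mL/cmH2O.

75.7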